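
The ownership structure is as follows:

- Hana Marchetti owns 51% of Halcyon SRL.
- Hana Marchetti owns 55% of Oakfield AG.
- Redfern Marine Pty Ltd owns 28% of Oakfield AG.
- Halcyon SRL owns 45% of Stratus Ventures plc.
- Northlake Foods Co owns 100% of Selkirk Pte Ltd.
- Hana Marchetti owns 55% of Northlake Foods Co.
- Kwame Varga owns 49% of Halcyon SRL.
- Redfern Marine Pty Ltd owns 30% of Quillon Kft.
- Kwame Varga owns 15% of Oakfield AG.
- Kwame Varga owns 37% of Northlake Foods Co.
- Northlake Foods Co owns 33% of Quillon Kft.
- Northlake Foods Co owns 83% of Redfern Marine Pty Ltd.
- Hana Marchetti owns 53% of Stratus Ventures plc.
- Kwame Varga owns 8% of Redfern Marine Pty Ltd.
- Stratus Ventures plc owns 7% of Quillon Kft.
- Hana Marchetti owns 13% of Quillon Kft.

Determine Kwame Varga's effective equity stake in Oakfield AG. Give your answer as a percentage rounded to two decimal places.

25.84%

Kwame reaches Oakfield along 3 paths.
Direct stake: 15% = 15%.
Via Northlake → Redfern: 37% × 83% × 28% = 8.5988%.
Via Redfern: 8% × 28% = 2.24%.
Total: 15% + 8.5988% + 2.24% = 25.8388%.
Rounded: 25.84%.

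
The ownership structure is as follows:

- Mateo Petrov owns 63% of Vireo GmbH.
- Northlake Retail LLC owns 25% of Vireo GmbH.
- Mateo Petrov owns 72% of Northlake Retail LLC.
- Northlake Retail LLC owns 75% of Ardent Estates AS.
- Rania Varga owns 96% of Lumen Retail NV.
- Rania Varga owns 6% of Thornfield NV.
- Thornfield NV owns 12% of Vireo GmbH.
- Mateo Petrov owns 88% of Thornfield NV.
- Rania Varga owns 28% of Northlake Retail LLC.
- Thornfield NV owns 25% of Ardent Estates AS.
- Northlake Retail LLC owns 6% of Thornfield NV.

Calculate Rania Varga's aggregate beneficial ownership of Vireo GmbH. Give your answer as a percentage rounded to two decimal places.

Rania reaches Vireo along 3 paths.
Via Thornfield: 6% × 12% = 0.72%.
Via Northlake → Thornfield: 28% × 6% × 12% = 0.2016%.
Via Northlake: 28% × 25% = 7%.
Total: 0.72% + 0.2016% + 7% = 7.9216%.
Rounded: 7.92%.

7.92%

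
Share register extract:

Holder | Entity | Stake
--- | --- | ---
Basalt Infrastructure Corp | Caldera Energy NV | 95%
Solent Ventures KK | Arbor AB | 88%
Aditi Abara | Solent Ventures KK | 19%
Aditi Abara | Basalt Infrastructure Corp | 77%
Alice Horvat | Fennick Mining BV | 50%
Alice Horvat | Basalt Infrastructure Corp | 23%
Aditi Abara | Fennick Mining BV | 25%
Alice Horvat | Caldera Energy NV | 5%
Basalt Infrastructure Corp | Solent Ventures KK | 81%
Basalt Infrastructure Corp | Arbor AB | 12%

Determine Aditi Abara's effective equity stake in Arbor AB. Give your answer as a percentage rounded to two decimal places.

80.85%

Aditi reaches Arbor along 3 paths.
Via Basalt: 77% × 12% = 9.24%.
Via Basalt → Solent: 77% × 81% × 88% = 54.8856%.
Via Solent: 19% × 88% = 16.72%.
Total: 9.24% + 54.8856% + 16.72% = 80.8456%.
Rounded: 80.85%.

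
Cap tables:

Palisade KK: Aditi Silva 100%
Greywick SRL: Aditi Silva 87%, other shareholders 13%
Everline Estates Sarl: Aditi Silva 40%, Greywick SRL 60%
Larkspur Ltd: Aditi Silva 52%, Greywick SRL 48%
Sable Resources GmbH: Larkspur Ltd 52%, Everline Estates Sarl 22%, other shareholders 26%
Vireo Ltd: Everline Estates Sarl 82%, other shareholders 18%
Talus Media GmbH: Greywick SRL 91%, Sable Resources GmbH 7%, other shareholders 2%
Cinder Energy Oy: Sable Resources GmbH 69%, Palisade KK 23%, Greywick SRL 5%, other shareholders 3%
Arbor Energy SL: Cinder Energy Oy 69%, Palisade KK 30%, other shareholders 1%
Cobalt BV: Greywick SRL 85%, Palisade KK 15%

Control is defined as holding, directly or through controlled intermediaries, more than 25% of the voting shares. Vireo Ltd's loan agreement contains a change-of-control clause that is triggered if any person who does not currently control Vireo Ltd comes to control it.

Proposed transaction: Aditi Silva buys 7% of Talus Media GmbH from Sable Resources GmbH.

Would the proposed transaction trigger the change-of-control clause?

The purchase adds only to Aditi's holdings (Sable's stake shrinks), so Aditi is the only person who could newly come to control Vireo.
Aditi holds 87% of Greywick, so Aditi controls Greywick.
Aditi and Greywick together hold 40% + 60% = 100% of Everline, so Aditi controls Everline.
Everline holds 82% of Vireo, so Aditi controls Vireo.
So Aditi already controls Vireo before the transaction.
After the purchase, Aditi holds 7% of Talus directly, and Sable's stake falls to 0%.
Aditi controlled Vireo already, so this is not a new person acquiring control; every other person's position is unchanged or reduced.
No new person acquires control, so the clause is not triggered.

No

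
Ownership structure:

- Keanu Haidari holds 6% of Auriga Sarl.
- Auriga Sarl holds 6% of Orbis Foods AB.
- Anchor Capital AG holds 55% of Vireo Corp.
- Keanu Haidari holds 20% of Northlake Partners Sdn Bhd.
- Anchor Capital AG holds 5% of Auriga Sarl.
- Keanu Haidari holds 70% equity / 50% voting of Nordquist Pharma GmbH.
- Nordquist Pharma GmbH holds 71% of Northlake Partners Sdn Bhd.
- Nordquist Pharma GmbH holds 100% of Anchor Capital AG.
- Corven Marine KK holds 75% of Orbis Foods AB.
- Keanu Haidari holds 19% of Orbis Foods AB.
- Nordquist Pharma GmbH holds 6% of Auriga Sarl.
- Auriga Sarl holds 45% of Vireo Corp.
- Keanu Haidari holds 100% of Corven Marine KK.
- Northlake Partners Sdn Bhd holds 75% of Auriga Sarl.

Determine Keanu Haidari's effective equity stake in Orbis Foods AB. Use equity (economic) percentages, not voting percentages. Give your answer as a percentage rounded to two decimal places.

Keanu reaches Orbis along 7 paths.
Via Corven: 100% × 75% = 75%.
Via Nordquist → Auriga: 70% × 6% × 6% = 0.252%.
Via Nordquist → Northlake → Auriga: 70% × 71% × 75% × 6% = 2.2365%.
Via Northlake → Auriga: 20% × 75% × 6% = 0.9%.
Via Nordquist → Anchor → Auriga: 70% × 100% × 5% × 6% = 0.21%.
Via Auriga: 6% × 6% = 0.36%.
Direct stake: 19% = 19%.
Total: 75% + 0.252% + 2.2365% + 0.9% + 0.21% + 0.36% + 19% = 97.9585%.
Rounded: 97.96%.

97.96%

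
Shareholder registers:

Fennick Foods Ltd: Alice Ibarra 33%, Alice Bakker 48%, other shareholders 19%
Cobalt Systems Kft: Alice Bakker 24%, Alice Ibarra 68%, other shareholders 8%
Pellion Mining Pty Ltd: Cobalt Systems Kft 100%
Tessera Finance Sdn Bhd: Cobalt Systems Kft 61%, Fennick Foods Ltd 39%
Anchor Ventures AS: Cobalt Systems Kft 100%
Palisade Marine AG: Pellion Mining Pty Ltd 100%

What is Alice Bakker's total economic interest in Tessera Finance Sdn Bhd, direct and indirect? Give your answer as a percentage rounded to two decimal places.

Alice Bakker reaches Tessera along 2 paths.
Via Cobalt: 24% × 61% = 14.64%.
Via Fennick: 48% × 39% = 18.72%.
Total: 14.64% + 18.72% = 33.36%.

33.36%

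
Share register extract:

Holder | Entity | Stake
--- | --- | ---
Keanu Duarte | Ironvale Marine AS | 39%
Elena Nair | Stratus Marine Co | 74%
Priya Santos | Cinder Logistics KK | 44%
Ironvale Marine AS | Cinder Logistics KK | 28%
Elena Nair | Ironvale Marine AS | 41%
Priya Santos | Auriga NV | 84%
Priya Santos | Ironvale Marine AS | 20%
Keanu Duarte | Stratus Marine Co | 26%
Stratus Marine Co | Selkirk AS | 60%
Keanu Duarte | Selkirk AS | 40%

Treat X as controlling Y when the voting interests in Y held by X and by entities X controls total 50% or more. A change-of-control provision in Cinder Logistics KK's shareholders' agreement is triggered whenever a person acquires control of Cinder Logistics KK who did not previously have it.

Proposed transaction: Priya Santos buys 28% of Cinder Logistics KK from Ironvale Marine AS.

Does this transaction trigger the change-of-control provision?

Yes

The purchase adds only to Priya's holdings (Ironvale's stake shrinks), so Priya is the only person who could newly come to control Cinder.
Priya holds 84% of Auriga, so Priya controls Auriga.
In Cinder, Priya's side holds only 44%, not ≥ 50%.
So before the transaction, Priya does not control Cinder.
After the purchase, Priya's direct stake in Cinder rises to 44% + 28% = 72%, and Ironvale's stake falls to 0%.
Priya holds 72% of Cinder, so Priya controls Cinder.
Priya did not control Cinder before and does after, so the clause is triggered.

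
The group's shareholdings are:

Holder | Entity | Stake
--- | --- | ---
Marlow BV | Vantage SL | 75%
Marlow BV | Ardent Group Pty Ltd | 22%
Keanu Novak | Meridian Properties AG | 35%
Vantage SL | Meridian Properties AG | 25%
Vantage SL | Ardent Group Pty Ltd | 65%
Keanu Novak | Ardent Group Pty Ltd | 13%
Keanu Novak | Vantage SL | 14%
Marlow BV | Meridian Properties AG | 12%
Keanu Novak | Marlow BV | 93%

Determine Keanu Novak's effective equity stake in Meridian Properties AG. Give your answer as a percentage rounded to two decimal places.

67.10%

Keanu reaches Meridian along 4 paths.
Via Marlow → Vantage: 93% × 75% × 25% = 17.4375%.
Via Vantage: 14% × 25% = 3.5%.
Direct stake: 35% = 35%.
Via Marlow: 93% × 12% = 11.16%.
Total: 17.4375% + 3.5% + 35% + 11.16% = 67.0975%.
Rounded: 67.10%.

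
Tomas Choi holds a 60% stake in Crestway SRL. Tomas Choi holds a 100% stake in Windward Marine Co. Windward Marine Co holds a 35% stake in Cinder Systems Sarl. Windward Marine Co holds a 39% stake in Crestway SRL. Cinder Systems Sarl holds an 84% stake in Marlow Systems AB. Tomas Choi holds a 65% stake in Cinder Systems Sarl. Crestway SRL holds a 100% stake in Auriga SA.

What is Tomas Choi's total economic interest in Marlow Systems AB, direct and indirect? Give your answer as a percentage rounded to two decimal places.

84.00%

Tomas reaches Marlow along 2 paths.
Via Windward → Cinder: 100% × 35% × 84% = 29.4%.
Via Cinder: 65% × 84% = 54.6%.
Total: 29.4% + 54.6% = 84%.
Rounded: 84.00%.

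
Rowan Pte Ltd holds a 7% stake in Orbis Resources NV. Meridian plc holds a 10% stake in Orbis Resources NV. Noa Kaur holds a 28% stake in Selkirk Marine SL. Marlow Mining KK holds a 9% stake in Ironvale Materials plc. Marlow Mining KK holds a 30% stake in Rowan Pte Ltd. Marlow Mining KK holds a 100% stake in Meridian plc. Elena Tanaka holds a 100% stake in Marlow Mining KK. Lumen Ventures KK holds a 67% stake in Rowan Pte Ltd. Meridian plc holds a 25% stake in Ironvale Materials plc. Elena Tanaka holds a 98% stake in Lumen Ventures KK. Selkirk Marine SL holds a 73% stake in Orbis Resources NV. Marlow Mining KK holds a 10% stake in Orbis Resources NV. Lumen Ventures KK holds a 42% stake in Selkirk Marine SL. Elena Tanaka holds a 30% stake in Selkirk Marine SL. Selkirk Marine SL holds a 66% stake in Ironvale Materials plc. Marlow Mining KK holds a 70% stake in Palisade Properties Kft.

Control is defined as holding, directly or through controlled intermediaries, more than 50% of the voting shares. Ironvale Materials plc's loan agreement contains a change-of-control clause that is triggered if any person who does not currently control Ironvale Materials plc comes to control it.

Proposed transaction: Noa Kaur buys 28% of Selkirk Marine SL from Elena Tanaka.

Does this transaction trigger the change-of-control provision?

The purchase adds only to Noa's holdings (Elena's stake shrinks), so Noa is the only person who could newly come to control Ironvale.
Noa's largest direct stake is 28% in Selkirk, which does not meet the threshold, so Noa controls no company.
Neither Noa nor any entity Noa controls holds any voting interest in Ironvale.
So before the transaction, Noa does not control Ironvale.
After the purchase, Noa's direct stake in Selkirk rises to 28% + 28% = 56%, and Elena's stake falls to 2%.
Noa holds 56% of Selkirk, so Noa controls Selkirk.
Selkirk holds 66% of Ironvale, so Noa controls Ironvale.
Noa did not control Ironvale before and does after, so the clause is triggered.

Yes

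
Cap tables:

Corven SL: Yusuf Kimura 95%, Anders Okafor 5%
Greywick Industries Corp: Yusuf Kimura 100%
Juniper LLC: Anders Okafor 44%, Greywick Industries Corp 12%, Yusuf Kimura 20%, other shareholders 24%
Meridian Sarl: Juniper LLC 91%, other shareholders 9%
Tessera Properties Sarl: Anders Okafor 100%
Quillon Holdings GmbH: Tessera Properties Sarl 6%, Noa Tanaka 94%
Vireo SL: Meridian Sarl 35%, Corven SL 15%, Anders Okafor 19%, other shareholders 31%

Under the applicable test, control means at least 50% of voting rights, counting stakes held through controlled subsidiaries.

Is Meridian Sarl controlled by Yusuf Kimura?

No

Yusuf holds 95% of Corven, so Yusuf controls Corven.
Yusuf holds 100% of Greywick, so Yusuf controls Greywick.
Neither Yusuf nor any entity Yusuf controls holds any voting interest in Meridian.
So Yusuf does not control Meridian.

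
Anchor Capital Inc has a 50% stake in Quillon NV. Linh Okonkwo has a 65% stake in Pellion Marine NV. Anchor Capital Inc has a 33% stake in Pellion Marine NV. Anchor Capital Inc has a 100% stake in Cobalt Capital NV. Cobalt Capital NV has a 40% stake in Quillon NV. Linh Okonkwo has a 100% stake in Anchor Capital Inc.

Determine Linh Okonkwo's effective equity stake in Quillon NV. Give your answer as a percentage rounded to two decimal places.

Linh reaches Quillon along 2 paths.
Via Anchor: 100% × 50% = 50%.
Via Anchor → Cobalt: 100% × 100% × 40% = 40%.
Total: 50% + 40% = 90%.
Rounded: 90.00%.

90.00%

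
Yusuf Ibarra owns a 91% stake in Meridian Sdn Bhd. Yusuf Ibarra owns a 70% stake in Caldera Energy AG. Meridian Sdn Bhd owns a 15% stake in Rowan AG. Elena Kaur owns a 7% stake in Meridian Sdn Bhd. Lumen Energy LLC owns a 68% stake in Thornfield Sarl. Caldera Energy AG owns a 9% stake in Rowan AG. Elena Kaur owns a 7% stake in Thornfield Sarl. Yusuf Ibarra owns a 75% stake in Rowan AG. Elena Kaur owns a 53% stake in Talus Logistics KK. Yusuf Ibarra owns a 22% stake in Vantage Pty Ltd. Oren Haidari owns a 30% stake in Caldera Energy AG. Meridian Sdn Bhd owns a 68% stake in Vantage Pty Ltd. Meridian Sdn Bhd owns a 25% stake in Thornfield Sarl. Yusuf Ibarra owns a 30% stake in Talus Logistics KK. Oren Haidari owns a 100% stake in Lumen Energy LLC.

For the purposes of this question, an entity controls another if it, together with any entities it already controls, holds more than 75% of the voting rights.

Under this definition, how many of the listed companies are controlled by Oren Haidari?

Oren holds 100% of Lumen, so Oren controls Lumen.
No other company's threshold is met.
Oren controls 1 company.

1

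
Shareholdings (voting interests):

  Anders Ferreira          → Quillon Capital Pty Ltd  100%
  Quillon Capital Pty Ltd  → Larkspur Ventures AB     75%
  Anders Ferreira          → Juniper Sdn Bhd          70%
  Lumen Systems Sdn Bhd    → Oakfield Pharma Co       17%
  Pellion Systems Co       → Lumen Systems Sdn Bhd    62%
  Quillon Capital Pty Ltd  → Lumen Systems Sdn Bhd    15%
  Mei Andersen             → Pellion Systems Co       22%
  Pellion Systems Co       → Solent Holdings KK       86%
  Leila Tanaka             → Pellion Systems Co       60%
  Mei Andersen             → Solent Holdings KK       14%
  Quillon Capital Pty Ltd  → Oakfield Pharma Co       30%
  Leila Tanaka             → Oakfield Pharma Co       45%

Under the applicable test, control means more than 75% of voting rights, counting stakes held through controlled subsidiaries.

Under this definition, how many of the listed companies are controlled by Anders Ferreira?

Anders holds 100% of Quillon, so Anders controls Quillon.
No other company's threshold is met.
Anders controls 1 company.

1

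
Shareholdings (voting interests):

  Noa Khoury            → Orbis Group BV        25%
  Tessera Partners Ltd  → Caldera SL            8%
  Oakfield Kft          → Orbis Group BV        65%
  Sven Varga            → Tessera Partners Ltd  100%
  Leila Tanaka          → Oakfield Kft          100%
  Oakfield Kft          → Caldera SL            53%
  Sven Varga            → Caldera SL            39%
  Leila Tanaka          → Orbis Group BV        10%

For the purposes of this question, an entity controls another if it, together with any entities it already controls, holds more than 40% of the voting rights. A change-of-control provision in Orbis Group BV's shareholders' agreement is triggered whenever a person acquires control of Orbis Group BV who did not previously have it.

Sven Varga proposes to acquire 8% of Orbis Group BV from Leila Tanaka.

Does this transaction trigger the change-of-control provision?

No

The purchase adds only to Sven's holdings (Leila's stake shrinks), so Sven is the only person who could newly come to control Orbis.
Sven holds 100% of Tessera, so Sven controls Tessera.
Tessera and Sven together hold 8% + 39% = 47% of Caldera, so Sven controls Caldera.
Neither Sven nor any entity Sven controls holds any voting interest in Orbis.
So before the transaction, Sven does not control Orbis.
After the purchase, Sven holds 8% of Orbis directly, and Leila's stake falls to 2%.
After the transaction, Sven's side holds 8% of Orbis, not > 40%, so Sven still does not control Orbis.
No new person acquires control, so the clause is not triggered.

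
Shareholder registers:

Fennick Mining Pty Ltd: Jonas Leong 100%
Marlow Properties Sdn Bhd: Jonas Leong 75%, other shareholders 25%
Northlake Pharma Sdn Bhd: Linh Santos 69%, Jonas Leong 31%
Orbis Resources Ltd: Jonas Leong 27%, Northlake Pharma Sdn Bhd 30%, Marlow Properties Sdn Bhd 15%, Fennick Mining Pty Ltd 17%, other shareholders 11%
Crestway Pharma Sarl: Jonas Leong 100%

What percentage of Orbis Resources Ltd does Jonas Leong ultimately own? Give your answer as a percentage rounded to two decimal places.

64.55%

Jonas reaches Orbis along 4 paths.
Direct stake: 27% = 27%.
Via Northlake: 31% × 30% = 9.3%.
Via Marlow: 75% × 15% = 11.25%.
Via Fennick: 100% × 17% = 17%.
Total: 27% + 9.3% + 11.25% + 17% = 64.55%.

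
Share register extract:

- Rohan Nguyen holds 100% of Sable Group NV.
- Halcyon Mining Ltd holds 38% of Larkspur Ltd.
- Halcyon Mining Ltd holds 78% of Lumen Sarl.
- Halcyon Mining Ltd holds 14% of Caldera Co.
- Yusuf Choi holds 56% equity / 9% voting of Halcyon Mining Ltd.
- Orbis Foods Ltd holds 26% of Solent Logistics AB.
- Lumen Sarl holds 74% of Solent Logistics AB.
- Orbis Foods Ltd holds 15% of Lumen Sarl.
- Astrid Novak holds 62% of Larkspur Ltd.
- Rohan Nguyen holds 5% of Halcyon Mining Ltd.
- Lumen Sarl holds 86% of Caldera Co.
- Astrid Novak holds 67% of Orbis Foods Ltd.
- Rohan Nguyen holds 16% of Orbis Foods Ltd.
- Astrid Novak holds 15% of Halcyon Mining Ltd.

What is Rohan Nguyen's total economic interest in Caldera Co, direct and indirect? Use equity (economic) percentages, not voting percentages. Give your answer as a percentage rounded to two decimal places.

6.12%

Rohan reaches Caldera along 3 paths.
Via Halcyon → Lumen: 5% × 78% × 86% = 3.354%.
Via Orbis → Lumen: 16% × 15% × 86% = 2.064%.
Via Halcyon: 5% × 14% = 0.7%.
Total: 3.354% + 2.064% + 0.7% = 6.118%.
Rounded: 6.12%.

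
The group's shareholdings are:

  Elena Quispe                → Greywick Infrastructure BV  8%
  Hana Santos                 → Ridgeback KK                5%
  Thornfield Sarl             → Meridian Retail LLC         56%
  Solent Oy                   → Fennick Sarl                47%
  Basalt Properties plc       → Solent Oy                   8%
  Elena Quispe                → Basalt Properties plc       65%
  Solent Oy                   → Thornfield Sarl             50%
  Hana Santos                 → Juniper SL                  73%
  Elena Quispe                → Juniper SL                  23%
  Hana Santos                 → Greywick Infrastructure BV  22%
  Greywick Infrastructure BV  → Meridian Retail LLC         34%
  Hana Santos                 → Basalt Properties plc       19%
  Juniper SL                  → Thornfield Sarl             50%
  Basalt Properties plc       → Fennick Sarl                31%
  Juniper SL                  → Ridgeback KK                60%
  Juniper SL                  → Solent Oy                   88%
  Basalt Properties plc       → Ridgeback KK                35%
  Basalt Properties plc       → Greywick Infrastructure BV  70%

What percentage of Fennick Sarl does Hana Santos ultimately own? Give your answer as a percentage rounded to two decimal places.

36.80%

Hana reaches Fennick along 3 paths.
Via Basalt: 19% × 31% = 5.89%.
Via Basalt → Solent: 19% × 8% × 47% = 0.7144%.
Via Juniper → Solent: 73% × 88% × 47% = 30.1928%.
Total: 5.89% + 0.7144% + 30.1928% = 36.7972%.
Rounded: 36.80%.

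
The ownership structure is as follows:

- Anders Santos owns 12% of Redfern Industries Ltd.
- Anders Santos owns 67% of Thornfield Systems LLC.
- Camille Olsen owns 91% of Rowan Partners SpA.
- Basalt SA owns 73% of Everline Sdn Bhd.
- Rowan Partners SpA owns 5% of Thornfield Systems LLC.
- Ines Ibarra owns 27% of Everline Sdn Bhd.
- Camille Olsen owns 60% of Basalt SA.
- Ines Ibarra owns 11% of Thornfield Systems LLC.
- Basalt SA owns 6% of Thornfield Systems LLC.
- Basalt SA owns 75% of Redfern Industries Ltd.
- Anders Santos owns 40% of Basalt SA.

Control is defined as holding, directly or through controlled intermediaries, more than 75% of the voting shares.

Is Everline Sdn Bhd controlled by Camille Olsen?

No

Camille holds 91% of Rowan, so Camille controls Rowan.
Neither Camille nor any entity Camille controls holds any voting interest in Everline.
So Camille does not control Everline.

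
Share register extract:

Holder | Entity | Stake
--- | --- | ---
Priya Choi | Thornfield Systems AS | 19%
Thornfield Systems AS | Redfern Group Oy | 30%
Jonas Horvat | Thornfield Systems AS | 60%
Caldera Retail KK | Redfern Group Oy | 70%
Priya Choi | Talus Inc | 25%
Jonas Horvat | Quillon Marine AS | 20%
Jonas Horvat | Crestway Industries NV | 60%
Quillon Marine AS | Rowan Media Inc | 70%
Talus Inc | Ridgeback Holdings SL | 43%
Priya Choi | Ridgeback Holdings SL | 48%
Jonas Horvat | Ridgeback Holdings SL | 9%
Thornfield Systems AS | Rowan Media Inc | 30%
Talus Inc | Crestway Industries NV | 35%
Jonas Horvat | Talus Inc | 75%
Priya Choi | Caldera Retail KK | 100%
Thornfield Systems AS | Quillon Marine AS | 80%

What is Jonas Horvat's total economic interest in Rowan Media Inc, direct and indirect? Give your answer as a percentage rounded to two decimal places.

Jonas reaches Rowan along 3 paths.
Via Thornfield: 60% × 30% = 18%.
Via Thornfield → Quillon: 60% × 80% × 70% = 33.6%.
Via Quillon: 20% × 70% = 14%.
Total: 18% + 33.6% + 14% = 65.6%.
Rounded: 65.60%.

65.60%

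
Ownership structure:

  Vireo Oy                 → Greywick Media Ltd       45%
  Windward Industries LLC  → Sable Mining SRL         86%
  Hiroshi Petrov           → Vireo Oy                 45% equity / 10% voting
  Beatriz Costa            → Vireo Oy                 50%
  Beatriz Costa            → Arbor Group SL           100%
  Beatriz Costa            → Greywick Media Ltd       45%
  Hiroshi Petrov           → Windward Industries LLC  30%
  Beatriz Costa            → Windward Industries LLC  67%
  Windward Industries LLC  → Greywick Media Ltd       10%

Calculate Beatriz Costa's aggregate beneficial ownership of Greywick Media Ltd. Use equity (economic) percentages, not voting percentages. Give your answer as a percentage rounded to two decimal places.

Beatriz reaches Greywick along 3 paths.
Via Windward: 67% × 10% = 6.7%.
Via Vireo: 50% × 45% = 22.5%.
Direct stake: 45% = 45%.
Total: 6.7% + 22.5% + 45% = 74.2%.
Rounded: 74.20%.

74.20%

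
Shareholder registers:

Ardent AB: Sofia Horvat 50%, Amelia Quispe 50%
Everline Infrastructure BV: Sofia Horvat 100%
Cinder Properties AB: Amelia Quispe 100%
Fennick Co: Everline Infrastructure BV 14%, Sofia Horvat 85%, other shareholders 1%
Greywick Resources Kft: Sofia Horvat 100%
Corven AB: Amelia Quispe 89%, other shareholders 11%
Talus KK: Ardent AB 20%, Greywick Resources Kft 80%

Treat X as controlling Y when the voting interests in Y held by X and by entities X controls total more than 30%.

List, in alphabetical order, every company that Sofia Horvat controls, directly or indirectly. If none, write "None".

Ardent AB, Everline Infrastructure BV, Fennick Co, Greywick Resources Kft, Talus KK

Sofia holds 50% of Ardent, so Sofia controls Ardent.
Sofia holds 100% of Everline, so Sofia controls Everline.
Everline and Sofia together hold 14% + 85% = 99% of Fennick, so Sofia controls Fennick.
Sofia holds 100% of Greywick, so Sofia controls Greywick.
Ardent and Greywick together hold 20% + 80% = 100% of Talus, so Sofia controls Talus.
No other company's threshold is met.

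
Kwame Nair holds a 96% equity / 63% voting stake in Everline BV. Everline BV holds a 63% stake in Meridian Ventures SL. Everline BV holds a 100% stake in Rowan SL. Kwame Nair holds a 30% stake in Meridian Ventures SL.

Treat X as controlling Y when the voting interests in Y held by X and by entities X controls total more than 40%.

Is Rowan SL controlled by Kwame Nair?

Yes

Kwame holds 63% of Everline, so Kwame controls Everline.
Everline holds 100% of Rowan, so Kwame controls Rowan.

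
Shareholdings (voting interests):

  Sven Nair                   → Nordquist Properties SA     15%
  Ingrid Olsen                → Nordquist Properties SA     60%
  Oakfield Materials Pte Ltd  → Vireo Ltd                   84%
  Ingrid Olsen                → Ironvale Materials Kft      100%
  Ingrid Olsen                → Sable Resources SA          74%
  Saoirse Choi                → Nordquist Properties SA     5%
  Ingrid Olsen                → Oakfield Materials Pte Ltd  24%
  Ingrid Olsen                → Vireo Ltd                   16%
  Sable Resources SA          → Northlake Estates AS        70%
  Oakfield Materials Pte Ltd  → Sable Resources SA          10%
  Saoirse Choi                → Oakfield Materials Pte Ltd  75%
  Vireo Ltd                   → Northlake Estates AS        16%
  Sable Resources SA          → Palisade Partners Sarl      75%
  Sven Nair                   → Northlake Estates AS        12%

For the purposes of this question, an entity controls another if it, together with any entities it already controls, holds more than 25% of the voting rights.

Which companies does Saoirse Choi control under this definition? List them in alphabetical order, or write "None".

Oakfield Materials Pte Ltd, Vireo Ltd

Saoirse holds 75% of Oakfield, so Saoirse controls Oakfield.
Oakfield holds 84% of Vireo, so Saoirse controls Vireo.
No other company's threshold is met.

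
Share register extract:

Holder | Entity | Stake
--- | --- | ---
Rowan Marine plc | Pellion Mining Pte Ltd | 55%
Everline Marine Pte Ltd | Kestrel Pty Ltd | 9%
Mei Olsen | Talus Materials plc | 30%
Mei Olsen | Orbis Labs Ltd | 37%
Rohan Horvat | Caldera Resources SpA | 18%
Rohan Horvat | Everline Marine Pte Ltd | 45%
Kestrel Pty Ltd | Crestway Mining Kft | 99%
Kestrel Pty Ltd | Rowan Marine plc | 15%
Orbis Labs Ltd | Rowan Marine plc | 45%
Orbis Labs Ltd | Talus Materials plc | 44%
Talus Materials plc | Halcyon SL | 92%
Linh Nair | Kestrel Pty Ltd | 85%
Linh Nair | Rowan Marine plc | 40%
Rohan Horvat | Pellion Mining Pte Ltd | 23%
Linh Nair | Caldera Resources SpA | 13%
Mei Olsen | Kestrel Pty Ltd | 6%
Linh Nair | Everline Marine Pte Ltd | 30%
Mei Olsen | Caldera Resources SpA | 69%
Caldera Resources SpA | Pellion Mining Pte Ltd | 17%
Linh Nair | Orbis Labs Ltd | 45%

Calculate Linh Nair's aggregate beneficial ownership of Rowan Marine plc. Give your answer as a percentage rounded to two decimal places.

73.41%

Linh reaches Rowan along 4 paths.
Direct stake: 40% = 40%.
Via Orbis: 45% × 45% = 20.25%.
Via Everline → Kestrel: 30% × 9% × 15% = 0.405%.
Via Kestrel: 85% × 15% = 12.75%.
Total: 40% + 20.25% + 0.405% + 12.75% = 73.405%.
Rounded: 73.41%.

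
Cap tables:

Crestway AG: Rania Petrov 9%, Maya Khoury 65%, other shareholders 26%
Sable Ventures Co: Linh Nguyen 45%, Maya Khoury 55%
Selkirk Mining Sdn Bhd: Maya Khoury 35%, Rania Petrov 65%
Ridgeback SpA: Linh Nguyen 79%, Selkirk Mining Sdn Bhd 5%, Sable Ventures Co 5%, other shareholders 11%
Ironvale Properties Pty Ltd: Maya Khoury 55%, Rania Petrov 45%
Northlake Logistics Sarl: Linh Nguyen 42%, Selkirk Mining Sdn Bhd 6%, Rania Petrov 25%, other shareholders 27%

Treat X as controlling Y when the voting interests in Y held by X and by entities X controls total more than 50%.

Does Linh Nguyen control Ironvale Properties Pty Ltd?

Linh holds 79% of Ridgeback, so Linh controls Ridgeback.
Neither Linh nor any entity Linh controls holds any voting interest in Ironvale.
So Linh does not control Ironvale.

No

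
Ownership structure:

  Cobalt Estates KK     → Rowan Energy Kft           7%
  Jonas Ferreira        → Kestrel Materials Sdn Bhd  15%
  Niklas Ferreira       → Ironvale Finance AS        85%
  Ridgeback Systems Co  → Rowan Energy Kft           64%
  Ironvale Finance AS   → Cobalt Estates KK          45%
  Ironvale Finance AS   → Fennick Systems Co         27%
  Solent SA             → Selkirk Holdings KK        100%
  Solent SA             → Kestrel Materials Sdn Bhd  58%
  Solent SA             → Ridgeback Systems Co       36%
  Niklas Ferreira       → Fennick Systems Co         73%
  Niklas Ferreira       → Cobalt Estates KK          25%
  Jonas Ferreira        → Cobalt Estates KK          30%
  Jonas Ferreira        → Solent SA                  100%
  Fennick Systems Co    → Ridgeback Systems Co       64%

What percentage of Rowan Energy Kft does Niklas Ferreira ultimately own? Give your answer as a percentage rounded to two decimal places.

Niklas reaches Rowan along 4 paths.
Via Ironvale → Cobalt: 85% × 45% × 7% = 2.6775%.
Via Cobalt: 25% × 7% = 1.75%.
Via Fennick → Ridgeback: 73% × 64% × 64% = 29.9008%.
Via Ironvale → Fennick → Ridgeback: 85% × 27% × 64% × 64% = 9.40032%.
Total: 2.6775% + 1.75% + 29.9008% + 9.40032% = 43.72862%.
Rounded: 43.73%.

43.73%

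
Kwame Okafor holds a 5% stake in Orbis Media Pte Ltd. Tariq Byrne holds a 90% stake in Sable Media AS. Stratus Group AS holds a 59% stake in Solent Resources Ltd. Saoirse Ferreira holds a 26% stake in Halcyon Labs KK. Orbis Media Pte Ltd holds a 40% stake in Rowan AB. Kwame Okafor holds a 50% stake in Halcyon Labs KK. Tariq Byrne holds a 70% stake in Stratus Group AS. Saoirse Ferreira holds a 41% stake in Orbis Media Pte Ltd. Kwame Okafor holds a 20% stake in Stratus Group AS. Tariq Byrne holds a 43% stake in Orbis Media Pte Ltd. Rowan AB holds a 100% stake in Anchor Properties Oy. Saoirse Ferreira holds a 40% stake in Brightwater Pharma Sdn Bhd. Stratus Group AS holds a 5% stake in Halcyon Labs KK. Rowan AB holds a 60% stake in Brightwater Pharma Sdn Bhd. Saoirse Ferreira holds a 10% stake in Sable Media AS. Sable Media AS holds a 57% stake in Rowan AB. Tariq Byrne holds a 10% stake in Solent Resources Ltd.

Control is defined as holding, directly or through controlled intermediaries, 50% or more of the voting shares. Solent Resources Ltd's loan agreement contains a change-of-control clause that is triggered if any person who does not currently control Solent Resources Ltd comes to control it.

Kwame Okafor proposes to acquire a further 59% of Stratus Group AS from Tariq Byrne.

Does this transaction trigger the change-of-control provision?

Yes

The purchase adds only to Kwame's holdings (Tariq's stake shrinks), so Kwame is the only person who could newly come to control Solent.
Kwame holds 50% of Halcyon, so Kwame controls Halcyon.
Neither Kwame nor any entity Kwame controls holds any voting interest in Solent.
So before the transaction, Kwame does not control Solent.
After the purchase, Kwame's direct stake in Stratus rises to 20% + 59% = 79%, and Tariq's stake falls to 11%.
Kwame holds 79% of Stratus, so Kwame controls Stratus.
Stratus holds 59% of Solent, so Kwame controls Solent.
Kwame did not control Solent before and does after, so the clause is triggered.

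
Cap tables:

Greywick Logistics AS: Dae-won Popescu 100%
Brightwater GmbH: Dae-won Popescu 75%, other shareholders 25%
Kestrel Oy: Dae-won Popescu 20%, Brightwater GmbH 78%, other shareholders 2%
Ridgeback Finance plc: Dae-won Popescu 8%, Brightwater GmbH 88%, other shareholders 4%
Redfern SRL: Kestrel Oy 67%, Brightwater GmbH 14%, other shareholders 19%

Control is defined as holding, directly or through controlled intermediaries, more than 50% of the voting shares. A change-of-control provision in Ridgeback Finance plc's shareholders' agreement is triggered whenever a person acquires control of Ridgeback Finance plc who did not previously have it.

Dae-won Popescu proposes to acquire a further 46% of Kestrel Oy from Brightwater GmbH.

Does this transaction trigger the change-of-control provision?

The purchase adds only to Dae-won's holdings (Brightwater's stake shrinks), so Dae-won is the only person who could newly come to control Ridgeback.
Dae-won holds 75% of Brightwater, so Dae-won controls Brightwater.
Dae-won and Brightwater together hold 8% + 88% = 96% of Ridgeback, so Dae-won controls Ridgeback.
So Dae-won already controls Ridgeback before the transaction.
After the purchase, Dae-won's direct stake in Kestrel rises to 20% + 46% = 66%, and Brightwater's stake falls to 32%.
Dae-won controlled Ridgeback already, so this is not a new person acquiring control; every other person's position is unchanged or reduced.
No new person acquires control, so the clause is not triggered.

No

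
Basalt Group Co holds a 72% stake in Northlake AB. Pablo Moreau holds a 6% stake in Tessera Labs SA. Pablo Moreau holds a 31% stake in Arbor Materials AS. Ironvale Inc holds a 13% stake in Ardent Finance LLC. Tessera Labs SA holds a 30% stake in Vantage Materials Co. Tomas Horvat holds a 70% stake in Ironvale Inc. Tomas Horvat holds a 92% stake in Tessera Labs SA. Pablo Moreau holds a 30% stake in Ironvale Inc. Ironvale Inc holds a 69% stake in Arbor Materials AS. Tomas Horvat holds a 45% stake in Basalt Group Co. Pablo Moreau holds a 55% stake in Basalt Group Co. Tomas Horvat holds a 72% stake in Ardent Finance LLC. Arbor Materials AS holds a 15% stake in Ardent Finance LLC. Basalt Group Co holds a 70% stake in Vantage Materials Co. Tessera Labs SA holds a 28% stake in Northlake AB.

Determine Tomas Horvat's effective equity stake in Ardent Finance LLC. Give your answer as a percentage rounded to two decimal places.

Tomas reaches Ardent along 3 paths.
Direct stake: 72% = 72%.
Via Ironvale: 70% × 13% = 9.1%.
Via Ironvale → Arbor: 70% × 69% × 15% = 7.245%.
Total: 72% + 9.1% + 7.245% = 88.345%.
Rounded: 88.35%.

88.35%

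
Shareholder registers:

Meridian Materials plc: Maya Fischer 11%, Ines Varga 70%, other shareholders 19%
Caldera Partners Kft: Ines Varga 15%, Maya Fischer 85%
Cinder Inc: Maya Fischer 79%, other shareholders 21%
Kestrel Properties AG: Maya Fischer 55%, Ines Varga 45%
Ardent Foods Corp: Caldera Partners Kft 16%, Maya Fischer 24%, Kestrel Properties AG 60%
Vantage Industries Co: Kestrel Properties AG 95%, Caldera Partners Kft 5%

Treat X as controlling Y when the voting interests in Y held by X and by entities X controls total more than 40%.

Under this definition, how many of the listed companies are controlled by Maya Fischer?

5

Maya holds 85% of Caldera, so Maya controls Caldera.
Maya holds 79% of Cinder, so Maya controls Cinder.
Maya holds 55% of Kestrel, so Maya controls Kestrel.
Caldera and Maya and Kestrel together hold 16% + 24% + 60% = 100% of Ardent, so Maya controls Ardent.
Kestrel and Caldera together hold 95% + 5% = 100% of Vantage, so Maya controls Vantage.
No other company's threshold is met.
Maya controls 5 companies.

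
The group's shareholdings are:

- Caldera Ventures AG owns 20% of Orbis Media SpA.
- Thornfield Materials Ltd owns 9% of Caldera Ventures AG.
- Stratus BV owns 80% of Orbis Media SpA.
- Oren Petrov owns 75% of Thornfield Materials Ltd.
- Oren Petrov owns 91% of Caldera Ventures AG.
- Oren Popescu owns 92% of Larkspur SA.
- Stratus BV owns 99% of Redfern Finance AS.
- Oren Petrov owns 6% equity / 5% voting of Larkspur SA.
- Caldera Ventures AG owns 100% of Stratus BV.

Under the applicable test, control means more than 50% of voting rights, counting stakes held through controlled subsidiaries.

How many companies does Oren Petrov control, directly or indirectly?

Oren Petrov holds 75% of Thornfield, so Oren Petrov controls Thornfield.
Thornfield and Oren Petrov together hold 9% + 91% = 100% of Caldera, so Oren Petrov controls Caldera.
Caldera holds 100% of Stratus, so Oren Petrov controls Stratus.
Caldera and Stratus together hold 20% + 80% = 100% of Orbis, so Oren Petrov controls Orbis.
Stratus holds 99% of Redfern, so Oren Petrov controls Redfern.
No other company's threshold is met.
Oren Petrov controls 5 companies.

5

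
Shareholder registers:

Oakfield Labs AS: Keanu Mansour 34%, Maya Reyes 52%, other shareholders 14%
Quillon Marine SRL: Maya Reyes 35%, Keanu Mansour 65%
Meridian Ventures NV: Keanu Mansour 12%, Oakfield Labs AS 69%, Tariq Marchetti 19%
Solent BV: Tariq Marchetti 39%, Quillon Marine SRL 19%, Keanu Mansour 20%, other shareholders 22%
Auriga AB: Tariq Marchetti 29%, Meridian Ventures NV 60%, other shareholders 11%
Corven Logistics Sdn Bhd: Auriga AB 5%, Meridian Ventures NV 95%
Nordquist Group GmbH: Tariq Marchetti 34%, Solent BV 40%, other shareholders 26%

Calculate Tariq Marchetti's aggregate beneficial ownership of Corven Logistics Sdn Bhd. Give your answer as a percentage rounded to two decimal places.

20.07%

Tariq reaches Corven along 3 paths.
Via Auriga: 29% × 5% = 1.45%.
Via Meridian → Auriga: 19% × 60% × 5% = 0.57%.
Via Meridian: 19% × 95% = 18.05%.
Total: 1.45% + 0.57% + 18.05% = 20.07%.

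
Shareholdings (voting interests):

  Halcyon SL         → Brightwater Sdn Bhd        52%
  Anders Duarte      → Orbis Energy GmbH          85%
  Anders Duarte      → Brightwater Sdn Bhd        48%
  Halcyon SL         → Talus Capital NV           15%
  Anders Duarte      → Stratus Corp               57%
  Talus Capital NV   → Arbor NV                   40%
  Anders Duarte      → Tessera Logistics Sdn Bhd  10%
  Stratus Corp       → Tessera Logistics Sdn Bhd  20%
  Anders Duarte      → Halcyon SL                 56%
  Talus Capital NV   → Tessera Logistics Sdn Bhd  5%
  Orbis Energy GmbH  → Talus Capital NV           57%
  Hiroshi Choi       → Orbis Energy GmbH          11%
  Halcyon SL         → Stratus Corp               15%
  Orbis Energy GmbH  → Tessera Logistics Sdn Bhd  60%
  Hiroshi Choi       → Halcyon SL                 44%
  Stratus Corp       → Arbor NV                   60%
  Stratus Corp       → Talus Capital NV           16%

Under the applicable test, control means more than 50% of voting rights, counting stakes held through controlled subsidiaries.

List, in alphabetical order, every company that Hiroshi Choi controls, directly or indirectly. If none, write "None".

None

Hiroshi's largest direct stake is 44% in Halcyon, which does not meet the threshold.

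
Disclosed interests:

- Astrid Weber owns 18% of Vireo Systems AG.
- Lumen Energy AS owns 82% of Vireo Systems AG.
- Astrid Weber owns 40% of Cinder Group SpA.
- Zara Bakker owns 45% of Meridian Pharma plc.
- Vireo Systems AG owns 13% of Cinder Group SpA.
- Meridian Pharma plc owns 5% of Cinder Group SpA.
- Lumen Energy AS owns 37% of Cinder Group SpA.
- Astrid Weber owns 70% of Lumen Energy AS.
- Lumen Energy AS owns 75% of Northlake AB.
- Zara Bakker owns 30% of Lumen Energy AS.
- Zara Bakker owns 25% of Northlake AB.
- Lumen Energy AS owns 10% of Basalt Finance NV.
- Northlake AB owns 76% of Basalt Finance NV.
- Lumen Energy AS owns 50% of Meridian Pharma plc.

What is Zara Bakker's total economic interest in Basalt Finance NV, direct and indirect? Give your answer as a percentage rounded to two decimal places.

Zara reaches Basalt along 3 paths.
Via Northlake: 25% × 76% = 19%.
Via Lumen → Northlake: 30% × 75% × 76% = 17.1%.
Via Lumen: 30% × 10% = 3%.
Total: 19% + 17.1% + 3% = 39.1%.
Rounded: 39.10%.

39.10%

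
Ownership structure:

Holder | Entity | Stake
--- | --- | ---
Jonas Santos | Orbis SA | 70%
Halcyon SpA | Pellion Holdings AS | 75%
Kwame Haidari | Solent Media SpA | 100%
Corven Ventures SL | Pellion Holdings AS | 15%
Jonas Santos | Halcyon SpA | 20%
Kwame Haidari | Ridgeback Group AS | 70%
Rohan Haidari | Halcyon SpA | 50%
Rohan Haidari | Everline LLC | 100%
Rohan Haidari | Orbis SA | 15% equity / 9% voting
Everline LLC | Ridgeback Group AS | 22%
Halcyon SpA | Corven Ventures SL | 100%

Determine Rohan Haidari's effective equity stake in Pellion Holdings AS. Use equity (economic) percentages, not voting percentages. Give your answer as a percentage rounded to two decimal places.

45.00%

Rohan reaches Pellion along 2 paths.
Via Halcyon: 50% × 75% = 37.5%.
Via Halcyon → Corven: 50% × 100% × 15% = 7.5%.
Total: 37.5% + 7.5% = 45%.
Rounded: 45.00%.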